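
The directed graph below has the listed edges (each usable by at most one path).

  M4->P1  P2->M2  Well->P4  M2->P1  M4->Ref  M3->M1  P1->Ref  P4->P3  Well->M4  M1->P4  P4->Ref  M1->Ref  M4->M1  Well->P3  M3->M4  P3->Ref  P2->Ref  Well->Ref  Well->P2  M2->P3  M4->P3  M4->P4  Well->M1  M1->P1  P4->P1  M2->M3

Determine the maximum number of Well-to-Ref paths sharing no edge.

6

Assign every edge capacity 1; by Menger, the answer equals the max flow.
Path Well→Ref (+1); total 1.
Path Well→M4→Ref (+1); total 2.
Path Well→M1→Ref (+1); total 3.
Path Well→P4→Ref (+1); total 4.
Path Well→P3→Ref (+1); total 5.
Path Well→P2→Ref (+1); total 6.
No residual Well→Ref path; max flow = 6.
Certifying cut of size 6: {Well→M1, Well→M4, Well→P2, Well→P3, Well→P4, Well→Ref}.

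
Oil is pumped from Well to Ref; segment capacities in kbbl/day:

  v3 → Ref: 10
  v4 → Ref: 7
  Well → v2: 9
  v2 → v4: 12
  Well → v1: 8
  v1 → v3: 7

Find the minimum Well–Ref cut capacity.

14

Augment Well→v1→v3→Ref: bottleneck 7, flow now 7.
Augment Well→v2→v4→Ref: bottleneck 7, flow now 14.
No augmenting path remains; maximum flow = 14.
By max-flow min-cut, the minimum cut capacity equals the max flow.
In the residual graph, reachable from Well: {Well, v1, v2, v4}.
Min-cut edges: v1→v3 (7), v4→Ref (7); capacity 7 + 7 = 14.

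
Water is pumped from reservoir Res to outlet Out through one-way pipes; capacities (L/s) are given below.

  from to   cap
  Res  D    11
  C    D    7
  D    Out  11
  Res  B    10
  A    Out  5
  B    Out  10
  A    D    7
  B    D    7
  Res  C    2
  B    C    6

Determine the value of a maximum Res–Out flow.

Augment Res→B→Out: bottleneck 10, flow now 10.
Augment Res→D→Out: bottleneck 11, flow now 21.
No augmenting path remains; maximum flow = 21.
In the residual graph, reachable from Res: {Res, C, D}.
Min-cut edges: Res→B (10), D→Out (11); capacity 10 + 11 = 21.
This cut is saturated, so no flow can exceed 21.

21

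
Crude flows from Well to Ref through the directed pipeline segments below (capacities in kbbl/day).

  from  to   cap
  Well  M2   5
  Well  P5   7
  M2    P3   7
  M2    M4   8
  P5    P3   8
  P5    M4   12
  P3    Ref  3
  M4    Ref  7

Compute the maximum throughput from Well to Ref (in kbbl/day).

Augment Well→M2→P3→Ref: bottleneck 3, flow now 3.
Augment Well→M2→M4→Ref: bottleneck 2, flow now 5.
Augment Well→P5→M4→Ref: bottleneck 5, flow now 10.
No augmenting path remains; maximum flow = 10.
In the residual graph, reachable from Well: {Well, M2, P5, P3, M4}.
Min-cut edges: P3→Ref (3), M4→Ref (7); capacity 3 + 7 = 10.
This cut is saturated, so no flow can exceed 10.

10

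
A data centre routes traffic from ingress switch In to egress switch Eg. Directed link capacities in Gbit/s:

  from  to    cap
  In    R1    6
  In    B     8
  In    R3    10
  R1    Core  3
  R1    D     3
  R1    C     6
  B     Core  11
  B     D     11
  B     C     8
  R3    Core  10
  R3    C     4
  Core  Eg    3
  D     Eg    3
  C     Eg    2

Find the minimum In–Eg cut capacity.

8

Augment In→R1→Core→Eg: bottleneck 3, flow now 3.
Augment In→R1→D→Eg: bottleneck 3, flow now 6.
Augment In→B→C→Eg: bottleneck 2, flow now 8.
No augmenting path remains; maximum flow = 8.
By max-flow min-cut, the minimum cut capacity equals the max flow.
In the residual graph, reachable from In: {In, R1, B, R3, Core, D, C}.
Min-cut edges: Core→Eg (3), D→Eg (3), C→Eg (2); capacity 3 + 3 + 2 = 8.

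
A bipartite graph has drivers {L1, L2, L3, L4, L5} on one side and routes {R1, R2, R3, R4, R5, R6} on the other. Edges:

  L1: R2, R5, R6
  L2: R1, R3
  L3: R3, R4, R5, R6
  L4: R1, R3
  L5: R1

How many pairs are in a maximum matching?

4

Unit-capacity flow: source→left, listed edges, right→sink; max matching = max flow.
Augmenting path L1→R2 (+1); matched 1.
Augmenting path L2→R1 (+1); matched 2.
Augmenting path L3→R3 (+1); matched 3.
Augmenting path L4→R3→L3→R4 (+1); matched 4.
No augmenting path remains; maximum matching = 4.
König certificate: {L1, L3, R1, R3} is a vertex cover of size 4 (every listed pair touches it), so no matching can be larger.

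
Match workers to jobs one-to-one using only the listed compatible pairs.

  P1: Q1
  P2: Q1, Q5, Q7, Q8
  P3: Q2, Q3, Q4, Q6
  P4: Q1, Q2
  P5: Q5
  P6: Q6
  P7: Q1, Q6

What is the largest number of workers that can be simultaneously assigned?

6

Unit-capacity flow: source→left, listed edges, right→sink; max matching = max flow.
Augmenting path P1→Q1 (+1); matched 1.
Augmenting path P2→Q5 (+1); matched 2.
Augmenting path P3→Q2 (+1); matched 3.
Augmenting path P6→Q6 (+1); matched 4.
Augmenting path P4→Q2→P3→Q3 (+1); matched 5.
Augmenting path P5→Q5→P2→Q7 (+1); matched 6.
No augmenting path remains; maximum matching = 6.
König certificate: {P2, P3, P4, P5, Q1, Q6} is a vertex cover of size 6 (every listed pair touches it), so no matching can be larger.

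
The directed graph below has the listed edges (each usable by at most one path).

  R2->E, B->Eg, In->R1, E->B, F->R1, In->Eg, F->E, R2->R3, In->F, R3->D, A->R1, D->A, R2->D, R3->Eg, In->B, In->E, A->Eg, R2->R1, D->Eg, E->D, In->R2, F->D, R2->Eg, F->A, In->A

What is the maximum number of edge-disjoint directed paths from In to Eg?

Assign every edge capacity 1; by Menger, the answer equals the max flow.
Path In→Eg (+1); total 1.
Path In→R2→Eg (+1); total 2.
Path In→B→Eg (+1); total 3.
Path In→A→Eg (+1); total 4.
Path In→F→D→Eg (+1); total 5.
No residual In→Eg path; max flow = 5.
Certifying cut of size 5: {A→Eg, B→Eg, D→Eg, In→Eg, In→R2}.

5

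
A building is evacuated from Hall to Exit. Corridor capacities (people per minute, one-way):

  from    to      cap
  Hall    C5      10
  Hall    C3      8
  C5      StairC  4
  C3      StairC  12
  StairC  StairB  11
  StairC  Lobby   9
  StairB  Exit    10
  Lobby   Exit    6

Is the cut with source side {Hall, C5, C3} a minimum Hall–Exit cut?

Given cut capacity: 4 + 12 = 16.
Augment Hall→C5→StairC→StairB→Exit: bottleneck 4, flow now 4.
Augment Hall→C3→StairC→StairB→Exit: bottleneck 6, flow now 10.
Augment Hall→C3→StairC→Lobby→Exit: bottleneck 2, flow now 12.
No augmenting path remains; maximum flow = 12.
In the residual graph, reachable from Hall: {Hall, C5}.
Min-cut edges: Hall→C3 (8), C5→StairC (4); capacity 8 + 4 = 12.
Cut capacity 16 exceeds the max flow 12, so it is not minimum.

No — its capacity is 16, but the minimum cut has capacity 12.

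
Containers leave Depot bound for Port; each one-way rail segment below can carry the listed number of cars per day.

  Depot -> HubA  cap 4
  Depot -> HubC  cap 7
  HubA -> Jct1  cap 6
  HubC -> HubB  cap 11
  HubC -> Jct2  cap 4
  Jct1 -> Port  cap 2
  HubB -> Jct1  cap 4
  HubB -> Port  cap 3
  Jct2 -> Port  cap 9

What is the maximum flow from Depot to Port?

Augment Depot→HubA→Jct1→Port: bottleneck 2, flow now 2.
Augment Depot→HubC→HubB→Port: bottleneck 3, flow now 5.
Augment Depot→HubC→Jct2→Port: bottleneck 4, flow now 9.
No augmenting path remains; maximum flow = 9.
In the residual graph, reachable from Depot: {Depot, HubA, Jct1}.
Min-cut edges: Depot→HubC (7), Jct1→Port (2); capacity 7 + 2 = 9.
This cut is saturated, so no flow can exceed 9.

9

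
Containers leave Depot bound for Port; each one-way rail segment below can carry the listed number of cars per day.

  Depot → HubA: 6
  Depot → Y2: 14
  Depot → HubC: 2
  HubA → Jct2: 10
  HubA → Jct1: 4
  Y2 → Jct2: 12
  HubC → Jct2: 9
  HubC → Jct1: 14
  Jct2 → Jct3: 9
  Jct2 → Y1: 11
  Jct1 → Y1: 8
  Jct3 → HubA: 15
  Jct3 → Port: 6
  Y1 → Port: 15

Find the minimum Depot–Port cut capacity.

20

Augment Depot→HubA→Jct2→Jct3→Port: bottleneck 6, flow now 6.
Augment Depot→Y2→Jct2→Y1→Port: bottleneck 11, flow now 17.
Augment Depot→HubC→Jct1→Y1→Port: bottleneck 2, flow now 19.
Augment Depot→Y2→Jct2→HubA→Jct1→Y1→Port: bottleneck 1, flow now 20. (uses reverse residual edge)
No augmenting path remains; maximum flow = 20.
By max-flow min-cut, the minimum cut capacity equals the max flow.
In the residual graph, reachable from Depot: {Depot, Y2}.
Min-cut edges: Depot→HubA (6), Depot→HubC (2), Y2→Jct2 (12); capacity 6 + 2 + 12 = 20.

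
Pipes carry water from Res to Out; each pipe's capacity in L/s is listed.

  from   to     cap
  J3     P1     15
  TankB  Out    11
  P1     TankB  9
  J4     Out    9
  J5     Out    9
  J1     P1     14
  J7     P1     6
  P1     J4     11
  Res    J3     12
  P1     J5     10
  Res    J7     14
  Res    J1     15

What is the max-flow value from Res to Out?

Augment Res→J7→P1→J5→Out: bottleneck 6, flow now 6.
Augment Res→J1→P1→J5→Out: bottleneck 3, flow now 9.
Augment Res→J1→P1→TankB→Out: bottleneck 9, flow now 18.
Augment Res→J1→P1→J4→Out: bottleneck 2, flow now 20.
Augment Res→J3→P1→J4→Out: bottleneck 7, flow now 27.
No augmenting path remains; maximum flow = 27.
In the residual graph, reachable from Res: {Res, J7, J1, J3, P1, J5, J4}.
Min-cut edges: P1→TankB (9), J5→Out (9), J4→Out (9); capacity 9 + 9 + 9 = 27.
This cut is saturated, so no flow can exceed 27.

27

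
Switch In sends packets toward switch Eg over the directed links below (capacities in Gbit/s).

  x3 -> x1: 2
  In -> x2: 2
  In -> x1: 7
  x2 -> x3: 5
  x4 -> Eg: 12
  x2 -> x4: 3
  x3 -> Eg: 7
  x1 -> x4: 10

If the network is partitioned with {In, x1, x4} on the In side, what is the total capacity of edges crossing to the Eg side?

14

Edges leaving {In, x1, x4}: In→x2 (2), x4→Eg (12).
Cut capacity = 2 + 12 = 14.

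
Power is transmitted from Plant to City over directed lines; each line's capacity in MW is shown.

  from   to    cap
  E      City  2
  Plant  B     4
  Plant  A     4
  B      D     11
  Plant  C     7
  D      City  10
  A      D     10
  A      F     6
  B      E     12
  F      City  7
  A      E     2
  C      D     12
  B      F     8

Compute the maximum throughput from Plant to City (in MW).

Augment Plant→A→D→City: bottleneck 4, flow now 4.
Augment Plant→B→D→City: bottleneck 4, flow now 8.
Augment Plant→C→D→City: bottleneck 2, flow now 10.
Augment Plant→C→D→A→E→City: bottleneck 2, flow now 12. (uses reverse residual edge)
Augment Plant→C→D→A→F→City: bottleneck 2, flow now 14. (uses reverse residual edge)
Augment Plant→C→D→B→F→City: bottleneck 1, flow now 15. (uses reverse residual edge)
No augmenting path remains; maximum flow = 15.
In the residual graph, reachable from Plant: {Plant}.
Min-cut edges: Plant→A (4), Plant→B (4), Plant→C (7); capacity 4 + 4 + 7 = 15.
This cut is saturated, so no flow can exceed 15.

15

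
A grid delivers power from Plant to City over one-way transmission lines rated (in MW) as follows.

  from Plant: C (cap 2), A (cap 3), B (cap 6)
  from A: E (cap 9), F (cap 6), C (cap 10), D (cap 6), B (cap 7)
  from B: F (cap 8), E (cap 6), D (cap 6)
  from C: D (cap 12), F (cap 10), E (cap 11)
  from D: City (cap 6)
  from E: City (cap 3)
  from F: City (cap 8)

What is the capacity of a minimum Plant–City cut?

Augment Plant→A→D→City: bottleneck 3, flow now 3.
Augment Plant→B→D→City: bottleneck 3, flow now 6.
Augment Plant→B→E→City: bottleneck 3, flow now 9.
Augment Plant→C→F→City: bottleneck 2, flow now 11.
No augmenting path remains; maximum flow = 11.
By max-flow min-cut, the minimum cut capacity equals the max flow.
In the residual graph, reachable from Plant: {Plant}.
Min-cut edges: Plant→A (3), Plant→B (6), Plant→C (2); capacity 3 + 6 + 2 = 11.

11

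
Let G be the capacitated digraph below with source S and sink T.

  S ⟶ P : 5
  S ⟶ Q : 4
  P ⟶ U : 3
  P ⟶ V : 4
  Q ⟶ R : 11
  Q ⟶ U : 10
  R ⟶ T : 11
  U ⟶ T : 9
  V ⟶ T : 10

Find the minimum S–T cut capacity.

Augment S→P→U→T: bottleneck 3, flow now 3.
Augment S→P→V→T: bottleneck 2, flow now 5.
Augment S→Q→R→T: bottleneck 4, flow now 9.
No augmenting path remains; maximum flow = 9.
By max-flow min-cut, the minimum cut capacity equals the max flow.
In the residual graph, reachable from S: {S}.
Min-cut edges: S→P (5), S→Q (4); capacity 5 + 4 = 9.

9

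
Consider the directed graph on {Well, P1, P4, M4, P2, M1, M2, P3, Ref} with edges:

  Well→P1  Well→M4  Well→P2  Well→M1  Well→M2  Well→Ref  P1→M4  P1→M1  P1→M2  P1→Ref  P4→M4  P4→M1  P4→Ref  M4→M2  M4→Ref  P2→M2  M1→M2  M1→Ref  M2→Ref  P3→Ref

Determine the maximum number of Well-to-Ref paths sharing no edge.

Assign every edge capacity 1; by Menger, the answer equals the max flow.
Path Well→Ref (+1); total 1.
Path Well→P1→Ref (+1); total 2.
Path Well→M4→Ref (+1); total 3.
Path Well→M1→Ref (+1); total 4.
Path Well→M2→Ref (+1); total 5.
No residual Well→Ref path; max flow = 5.
Certifying cut of size 5: {M2→Ref, Well→M1, Well→M4, Well→P1, Well→Ref}.

5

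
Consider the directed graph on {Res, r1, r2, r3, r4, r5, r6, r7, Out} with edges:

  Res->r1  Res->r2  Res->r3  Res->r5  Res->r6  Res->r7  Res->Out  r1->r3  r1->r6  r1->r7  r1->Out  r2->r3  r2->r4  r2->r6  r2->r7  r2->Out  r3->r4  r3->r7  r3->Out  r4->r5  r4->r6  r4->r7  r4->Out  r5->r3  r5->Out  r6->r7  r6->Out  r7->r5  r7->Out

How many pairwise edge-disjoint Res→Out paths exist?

7

Assign every edge capacity 1; by Menger, the answer equals the max flow.
Path Res→Out (+1); total 1.
Path Res→r1→Out (+1); total 2.
Path Res→r2→Out (+1); total 3.
Path Res→r3→Out (+1); total 4.
Path Res→r5→Out (+1); total 5.
Path Res→r6→Out (+1); total 6.
Path Res→r7→Out (+1); total 7.
No residual Res→Out path; max flow = 7.
Certifying cut of size 7: {Res→Out, Res→r1, Res→r2, Res→r3, Res→r5, Res→r6, Res→r7}.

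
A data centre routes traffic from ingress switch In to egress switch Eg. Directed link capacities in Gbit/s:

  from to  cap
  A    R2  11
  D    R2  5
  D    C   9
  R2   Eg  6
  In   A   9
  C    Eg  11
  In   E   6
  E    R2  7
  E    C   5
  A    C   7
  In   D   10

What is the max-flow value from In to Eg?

17

Augment In→D→C→Eg: bottleneck 9, flow now 9.
Augment In→D→R2→Eg: bottleneck 1, flow now 10.
Augment In→A→C→Eg: bottleneck 2, flow now 12.
Augment In→A→R2→Eg: bottleneck 5, flow now 17.
No augmenting path remains; maximum flow = 17.
In the residual graph, reachable from In: {In, D, A, E, C, R2}.
Min-cut edges: C→Eg (11), R2→Eg (6); capacity 11 + 6 = 17.
This cut is saturated, so no flow can exceed 17.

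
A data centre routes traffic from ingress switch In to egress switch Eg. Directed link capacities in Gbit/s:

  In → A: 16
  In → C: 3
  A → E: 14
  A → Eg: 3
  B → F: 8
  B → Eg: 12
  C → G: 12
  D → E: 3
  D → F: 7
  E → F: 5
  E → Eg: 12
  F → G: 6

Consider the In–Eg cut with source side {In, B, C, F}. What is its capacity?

46

Edges leaving {In, B, C, F}: In→A (16), B→Eg (12), C→G (12), F→G (6).
Cut capacity = 16 + 12 + 12 + 6 = 46.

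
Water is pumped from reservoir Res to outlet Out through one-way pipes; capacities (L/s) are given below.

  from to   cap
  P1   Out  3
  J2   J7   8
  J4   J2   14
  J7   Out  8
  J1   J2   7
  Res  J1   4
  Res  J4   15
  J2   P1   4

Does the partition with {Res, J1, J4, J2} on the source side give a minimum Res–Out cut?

No — its capacity is 12, but the minimum cut has capacity 11.

Given cut capacity: 8 + 4 = 12.
Augment Res→J1→J2→J7→Out: bottleneck 4, flow now 4.
Augment Res→J4→J2→J7→Out: bottleneck 4, flow now 8.
Augment Res→J4→J2→P1→Out: bottleneck 3, flow now 11.
No augmenting path remains; maximum flow = 11.
In the residual graph, reachable from Res: {Res, J1, J4, J2, P1}.
Min-cut edges: J2→J7 (8), P1→Out (3); capacity 8 + 3 = 11.
Cut capacity 12 exceeds the max flow 11, so it is not minimum.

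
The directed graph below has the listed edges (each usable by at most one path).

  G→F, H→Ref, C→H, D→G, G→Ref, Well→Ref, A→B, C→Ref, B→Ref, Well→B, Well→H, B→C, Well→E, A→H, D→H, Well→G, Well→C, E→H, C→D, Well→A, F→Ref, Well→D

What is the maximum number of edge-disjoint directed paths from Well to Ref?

Assign every edge capacity 1; by Menger, the answer equals the max flow.
Path Well→Ref (+1); total 1.
Path Well→B→Ref (+1); total 2.
Path Well→C→Ref (+1); total 3.
Path Well→G→Ref (+1); total 4.
Path Well→H→Ref (+1); total 5.
Path Well→D→G→F→Ref (+1); total 6.
No residual Well→Ref path; max flow = 6.
Certifying cut of size 6: {B→Ref, C→Ref, D→G, H→Ref, Well→G, Well→Ref}.

6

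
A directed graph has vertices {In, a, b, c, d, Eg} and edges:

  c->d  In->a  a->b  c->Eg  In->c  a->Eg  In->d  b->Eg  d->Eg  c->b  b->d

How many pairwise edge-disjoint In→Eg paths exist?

3

Assign every edge capacity 1; by Menger, the answer equals the max flow.
Path In→a→Eg (+1); total 1.
Path In→c→Eg (+1); total 2.
Path In→d→Eg (+1); total 3.
No residual In→Eg path; max flow = 3.
Certifying cut of size 3: {In→a, In→c, In→d}.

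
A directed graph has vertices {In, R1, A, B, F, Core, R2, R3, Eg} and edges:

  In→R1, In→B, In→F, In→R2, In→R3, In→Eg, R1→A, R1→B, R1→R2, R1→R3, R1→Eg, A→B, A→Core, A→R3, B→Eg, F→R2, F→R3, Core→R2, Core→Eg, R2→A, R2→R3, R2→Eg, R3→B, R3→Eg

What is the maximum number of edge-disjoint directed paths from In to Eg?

6

Assign every edge capacity 1; by Menger, the answer equals the max flow.
Path In→Eg (+1); total 1.
Path In→R1→Eg (+1); total 2.
Path In→B→Eg (+1); total 3.
Path In→R2→Eg (+1); total 4.
Path In→R3→Eg (+1); total 5.
Path In→F→R2→A→Core→Eg (+1); total 6.
No residual In→Eg path; max flow = 6.
Certifying cut of size 6: {In→B, In→Eg, In→F, In→R1, In→R2, In→R3}.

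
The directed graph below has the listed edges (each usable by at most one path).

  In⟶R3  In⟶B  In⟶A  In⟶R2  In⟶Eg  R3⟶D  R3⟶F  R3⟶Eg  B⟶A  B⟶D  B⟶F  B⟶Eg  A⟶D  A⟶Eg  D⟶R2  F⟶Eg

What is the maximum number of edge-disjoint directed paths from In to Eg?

4

Assign every edge capacity 1; by Menger, the answer equals the max flow.
Path In→Eg (+1); total 1.
Path In→R3→Eg (+1); total 2.
Path In→B→Eg (+1); total 3.
Path In→A→Eg (+1); total 4.
No residual In→Eg path; max flow = 4.
Certifying cut of size 4: {In→A, In→B, In→Eg, In→R3}.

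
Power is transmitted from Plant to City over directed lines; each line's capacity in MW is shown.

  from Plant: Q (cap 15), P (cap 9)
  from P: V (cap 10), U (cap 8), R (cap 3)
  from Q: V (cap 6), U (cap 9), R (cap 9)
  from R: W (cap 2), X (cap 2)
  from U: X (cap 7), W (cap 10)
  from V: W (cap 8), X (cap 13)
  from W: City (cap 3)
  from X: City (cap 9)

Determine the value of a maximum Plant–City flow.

Augment Plant→P→R→W→City: bottleneck 2, flow now 2.
Augment Plant→P→R→X→City: bottleneck 1, flow now 3.
Augment Plant→P→U→W→City: bottleneck 1, flow now 4.
Augment Plant→P→U→X→City: bottleneck 5, flow now 9.
Augment Plant→Q→R→X→City: bottleneck 1, flow now 10.
Augment Plant→Q→U→X→City: bottleneck 2, flow now 12.
No augmenting path remains; maximum flow = 12.
In the residual graph, reachable from Plant: {Plant, P, Q, R, U, V, W, X}.
Min-cut edges: W→City (3), X→City (9); capacity 3 + 9 = 12.
This cut is saturated, so no flow can exceed 12.

12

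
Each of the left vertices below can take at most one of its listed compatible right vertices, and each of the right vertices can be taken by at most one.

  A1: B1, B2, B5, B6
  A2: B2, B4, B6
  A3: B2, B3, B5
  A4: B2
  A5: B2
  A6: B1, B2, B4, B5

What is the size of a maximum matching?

Unit-capacity flow: source→left, listed edges, right→sink; max matching = max flow.
Augmenting path A1→B1 (+1); matched 1.
Augmenting path A2→B2 (+1); matched 2.
Augmenting path A3→B3 (+1); matched 3.
Augmenting path A6→B4 (+1); matched 4.
Augmenting path A4→B2→A2→B6 (+1); matched 5.
No augmenting path remains; maximum matching = 5.
König certificate: {A1, A2, A3, A6, B2} is a vertex cover of size 5 (every listed pair touches it), so no matching can be larger.

5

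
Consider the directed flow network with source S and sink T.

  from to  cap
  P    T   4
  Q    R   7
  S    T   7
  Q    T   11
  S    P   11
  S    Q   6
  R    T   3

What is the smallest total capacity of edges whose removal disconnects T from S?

17

Augment S→T: bottleneck 7, flow now 7.
Augment S→P→T: bottleneck 4, flow now 11.
Augment S→Q→T: bottleneck 6, flow now 17.
No augmenting path remains; maximum flow = 17.
By max-flow min-cut, the minimum cut capacity equals the max flow.
In the residual graph, reachable from S: {S, P}.
Min-cut edges: S→Q (6), S→T (7), P→T (4); capacity 6 + 7 + 4 = 17.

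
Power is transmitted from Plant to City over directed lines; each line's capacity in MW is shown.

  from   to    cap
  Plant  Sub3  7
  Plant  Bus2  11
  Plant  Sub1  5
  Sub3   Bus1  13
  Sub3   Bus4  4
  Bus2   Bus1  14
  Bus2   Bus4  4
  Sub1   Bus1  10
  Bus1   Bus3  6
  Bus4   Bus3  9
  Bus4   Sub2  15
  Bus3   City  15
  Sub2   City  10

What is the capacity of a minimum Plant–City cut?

14

Augment Plant→Sub3→Bus1→Bus3→City: bottleneck 6, flow now 6.
Augment Plant→Sub3→Bus4→Bus3→City: bottleneck 1, flow now 7.
Augment Plant→Bus2→Bus4→Bus3→City: bottleneck 4, flow now 11.
Augment Plant→Bus2→Bus1→Sub3→Bus4→Bus3→City: bottleneck 3, flow now 14. (uses reverse residual edge)
No augmenting path remains; maximum flow = 14.
By max-flow min-cut, the minimum cut capacity equals the max flow.
In the residual graph, reachable from Plant: {Plant, Sub3, Bus2, Sub1, Bus1}.
Min-cut edges: Sub3→Bus4 (4), Bus2→Bus4 (4), Bus1→Bus3 (6); capacity 4 + 4 + 6 = 14.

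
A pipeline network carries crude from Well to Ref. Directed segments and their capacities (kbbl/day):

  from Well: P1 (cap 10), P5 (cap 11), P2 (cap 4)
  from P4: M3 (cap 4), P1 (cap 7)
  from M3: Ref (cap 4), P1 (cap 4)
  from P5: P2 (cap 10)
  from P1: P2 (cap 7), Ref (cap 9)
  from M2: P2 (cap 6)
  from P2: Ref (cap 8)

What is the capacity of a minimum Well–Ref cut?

Augment Well→P1→Ref: bottleneck 9, flow now 9.
Augment Well→P2→Ref: bottleneck 4, flow now 13.
Augment Well→P5→P2→Ref: bottleneck 4, flow now 17.
No augmenting path remains; maximum flow = 17.
By max-flow min-cut, the minimum cut capacity equals the max flow.
In the residual graph, reachable from Well: {Well, P5, P1, P2}.
Min-cut edges: P1→Ref (9), P2→Ref (8); capacity 9 + 8 = 17.

17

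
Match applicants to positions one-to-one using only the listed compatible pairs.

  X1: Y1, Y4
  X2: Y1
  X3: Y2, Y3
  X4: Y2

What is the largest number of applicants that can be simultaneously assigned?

Unit-capacity flow: source→left, listed edges, right→sink; max matching = max flow.
Augmenting path X1→Y1 (+1); matched 1.
Augmenting path X3→Y2 (+1); matched 2.
Augmenting path X2→Y1→X1→Y4 (+1); matched 3.
Augmenting path X4→Y2→X3→Y3 (+1); matched 4.
No augmenting path remains; maximum matching = 4.
König certificate: {X1, X2, X3, X4} is a vertex cover of size 4 (every listed pair touches it), so no matching can be larger.

4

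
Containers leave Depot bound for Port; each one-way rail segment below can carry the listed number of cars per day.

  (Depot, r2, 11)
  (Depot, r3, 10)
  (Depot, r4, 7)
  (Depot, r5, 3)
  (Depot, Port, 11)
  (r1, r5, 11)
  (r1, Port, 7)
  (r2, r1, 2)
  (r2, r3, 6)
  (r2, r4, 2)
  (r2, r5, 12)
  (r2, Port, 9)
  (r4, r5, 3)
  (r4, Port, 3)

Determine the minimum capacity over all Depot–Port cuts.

25

Augment Depot→Port: bottleneck 11, flow now 11.
Augment Depot→r2→Port: bottleneck 9, flow now 20.
Augment Depot→r4→Port: bottleneck 3, flow now 23.
Augment Depot→r2→r1→Port: bottleneck 2, flow now 25.
No augmenting path remains; maximum flow = 25.
By max-flow min-cut, the minimum cut capacity equals the max flow.
In the residual graph, reachable from Depot: {Depot, r3, r4, r5}.
Min-cut edges: Depot→r2 (11), Depot→Port (11), r4→Port (3); capacity 11 + 11 + 3 = 25.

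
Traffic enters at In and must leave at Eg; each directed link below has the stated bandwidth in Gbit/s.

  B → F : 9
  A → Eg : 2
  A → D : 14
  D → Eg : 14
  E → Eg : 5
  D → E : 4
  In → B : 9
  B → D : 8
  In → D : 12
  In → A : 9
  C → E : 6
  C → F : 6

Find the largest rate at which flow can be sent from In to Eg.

20

Augment In→A→Eg: bottleneck 2, flow now 2.
Augment In→D→Eg: bottleneck 12, flow now 14.
Augment In→A→D→Eg: bottleneck 2, flow now 16.
Augment In→A→D→E→Eg: bottleneck 4, flow now 20.
No augmenting path remains; maximum flow = 20.
In the residual graph, reachable from In: {In, A, B, D, F}.
Min-cut edges: A→Eg (2), D→E (4), D→Eg (14); capacity 2 + 4 + 14 = 20.
This cut is saturated, so no flow can exceed 20.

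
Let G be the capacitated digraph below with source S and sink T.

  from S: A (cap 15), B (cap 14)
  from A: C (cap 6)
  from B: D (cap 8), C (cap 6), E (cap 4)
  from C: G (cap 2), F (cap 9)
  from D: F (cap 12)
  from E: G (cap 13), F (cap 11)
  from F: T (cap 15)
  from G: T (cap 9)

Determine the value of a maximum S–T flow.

20

Augment S→A→C→F→T: bottleneck 6, flow now 6.
Augment S→B→C→F→T: bottleneck 3, flow now 9.
Augment S→B→C→G→T: bottleneck 2, flow now 11.
Augment S→B→D→F→T: bottleneck 6, flow now 17.
Augment S→B→E→G→T: bottleneck 3, flow now 20.
No augmenting path remains; maximum flow = 20.
In the residual graph, reachable from S: {S, A}.
Min-cut edges: S→B (14), A→C (6); capacity 14 + 6 = 20.
This cut is saturated, so no flow can exceed 20.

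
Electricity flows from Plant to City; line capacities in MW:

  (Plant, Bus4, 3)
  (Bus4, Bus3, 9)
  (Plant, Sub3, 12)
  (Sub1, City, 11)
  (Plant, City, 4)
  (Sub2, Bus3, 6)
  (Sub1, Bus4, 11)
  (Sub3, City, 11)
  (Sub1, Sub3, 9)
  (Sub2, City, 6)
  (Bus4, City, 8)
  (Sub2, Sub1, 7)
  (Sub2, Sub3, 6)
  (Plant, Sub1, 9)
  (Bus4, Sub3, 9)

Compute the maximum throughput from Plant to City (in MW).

27

Augment Plant→City: bottleneck 4, flow now 4.
Augment Plant→Sub1→City: bottleneck 9, flow now 13.
Augment Plant→Bus4→City: bottleneck 3, flow now 16.
Augment Plant→Sub3→City: bottleneck 11, flow now 27.
No augmenting path remains; maximum flow = 27.
In the residual graph, reachable from Plant: {Plant, Sub3}.
Min-cut edges: Plant→Sub1 (9), Plant→Bus4 (3), Plant→City (4), Sub3→City (11); capacity 9 + 3 + 4 + 11 = 27.
This cut is saturated, so no flow can exceed 27.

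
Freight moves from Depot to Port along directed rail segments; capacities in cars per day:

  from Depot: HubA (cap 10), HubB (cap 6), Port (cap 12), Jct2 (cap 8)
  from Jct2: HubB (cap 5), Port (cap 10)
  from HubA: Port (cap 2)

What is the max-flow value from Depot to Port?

Augment Depot→Port: bottleneck 12, flow now 12.
Augment Depot→Jct2→Port: bottleneck 8, flow now 20.
Augment Depot→HubA→Port: bottleneck 2, flow now 22.
No augmenting path remains; maximum flow = 22.
In the residual graph, reachable from Depot: {Depot, HubB, HubA}.
Min-cut edges: Depot→Jct2 (8), Depot→Port (12), HubA→Port (2); capacity 8 + 12 + 2 = 22.
This cut is saturated, so no flow can exceed 22.

22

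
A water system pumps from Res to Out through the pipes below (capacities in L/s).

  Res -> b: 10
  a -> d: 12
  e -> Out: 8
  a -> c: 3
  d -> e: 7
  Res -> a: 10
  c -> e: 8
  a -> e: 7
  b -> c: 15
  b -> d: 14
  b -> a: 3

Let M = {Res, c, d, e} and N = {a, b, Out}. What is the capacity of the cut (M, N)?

Edges leaving {Res, c, d, e}: Res→a (10), Res→b (10), e→Out (8).
Cut capacity = 10 + 10 + 8 = 28.

28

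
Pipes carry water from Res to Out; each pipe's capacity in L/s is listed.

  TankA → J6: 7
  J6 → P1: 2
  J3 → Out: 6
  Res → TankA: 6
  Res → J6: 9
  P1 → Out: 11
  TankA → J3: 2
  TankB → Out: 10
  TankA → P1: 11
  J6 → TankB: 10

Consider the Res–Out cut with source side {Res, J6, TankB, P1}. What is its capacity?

27

Edges leaving {Res, J6, TankB, P1}: Res→TankA (6), TankB→Out (10), P1→Out (11).
Cut capacity = 6 + 10 + 11 = 27.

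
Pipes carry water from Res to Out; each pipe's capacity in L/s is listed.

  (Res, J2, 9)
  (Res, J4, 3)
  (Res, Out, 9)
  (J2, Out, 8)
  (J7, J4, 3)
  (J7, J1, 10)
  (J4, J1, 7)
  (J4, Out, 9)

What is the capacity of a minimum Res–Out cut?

Augment Res→Out: bottleneck 9, flow now 9.
Augment Res→J2→Out: bottleneck 8, flow now 17.
Augment Res→J4→Out: bottleneck 3, flow now 20.
No augmenting path remains; maximum flow = 20.
By max-flow min-cut, the minimum cut capacity equals the max flow.
In the residual graph, reachable from Res: {Res, J2}.
Min-cut edges: Res→J4 (3), Res→Out (9), J2→Out (8); capacity 3 + 9 + 8 = 20.

20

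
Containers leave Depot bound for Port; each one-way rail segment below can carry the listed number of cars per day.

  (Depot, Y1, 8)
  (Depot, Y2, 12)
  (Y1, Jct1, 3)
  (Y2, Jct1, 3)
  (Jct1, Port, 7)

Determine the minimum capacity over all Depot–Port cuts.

Augment Depot→Y1→Jct1→Port: bottleneck 3, flow now 3.
Augment Depot→Y2→Jct1→Port: bottleneck 3, flow now 6.
No augmenting path remains; maximum flow = 6.
By max-flow min-cut, the minimum cut capacity equals the max flow.
In the residual graph, reachable from Depot: {Depot, Y1, Y2}.
Min-cut edges: Y1→Jct1 (3), Y2→Jct1 (3); capacity 3 + 3 = 6.

6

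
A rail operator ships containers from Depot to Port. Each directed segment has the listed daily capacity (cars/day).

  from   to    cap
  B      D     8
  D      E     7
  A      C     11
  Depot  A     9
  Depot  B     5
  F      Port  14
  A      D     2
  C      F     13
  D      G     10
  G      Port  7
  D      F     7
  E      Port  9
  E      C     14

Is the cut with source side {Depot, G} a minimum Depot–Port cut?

Given cut capacity: 9 + 5 + 7 = 21.
Augment Depot→A→C→F→Port: bottleneck 9, flow now 9.
Augment Depot→B→D→E→Port: bottleneck 5, flow now 14.
No augmenting path remains; maximum flow = 14.
In the residual graph, reachable from Depot: {Depot}.
Min-cut edges: Depot→A (9), Depot→B (5); capacity 9 + 5 = 14.
Cut capacity 21 exceeds the max flow 14, so it is not minimum.

No — its capacity is 21, but the minimum cut has capacity 14.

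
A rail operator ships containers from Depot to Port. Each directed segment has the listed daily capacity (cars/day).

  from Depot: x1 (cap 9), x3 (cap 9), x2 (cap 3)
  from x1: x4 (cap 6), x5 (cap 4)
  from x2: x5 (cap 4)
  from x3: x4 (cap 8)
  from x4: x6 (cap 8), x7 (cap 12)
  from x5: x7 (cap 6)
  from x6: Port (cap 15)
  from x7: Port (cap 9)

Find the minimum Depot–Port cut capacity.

17

Augment Depot→x1→x4→x6→Port: bottleneck 6, flow now 6.
Augment Depot→x1→x5→x7→Port: bottleneck 3, flow now 9.
Augment Depot→x2→x5→x7→Port: bottleneck 3, flow now 12.
Augment Depot→x3→x4→x6→Port: bottleneck 2, flow now 14.
Augment Depot→x3→x4→x7→Port: bottleneck 3, flow now 17.
No augmenting path remains; maximum flow = 17.
By max-flow min-cut, the minimum cut capacity equals the max flow.
In the residual graph, reachable from Depot: {Depot, x1, x2, x3, x4, x5, x7}.
Min-cut edges: x4→x6 (8), x7→Port (9); capacity 8 + 9 = 17.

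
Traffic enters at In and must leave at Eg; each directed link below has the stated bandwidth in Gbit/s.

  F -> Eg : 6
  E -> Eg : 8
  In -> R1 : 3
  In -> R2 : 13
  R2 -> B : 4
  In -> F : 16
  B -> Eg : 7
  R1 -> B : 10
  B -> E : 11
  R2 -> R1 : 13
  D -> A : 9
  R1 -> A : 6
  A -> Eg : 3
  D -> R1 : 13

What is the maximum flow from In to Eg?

Augment In→F→Eg: bottleneck 6, flow now 6.
Augment In→R2→B→Eg: bottleneck 4, flow now 10.
Augment In→R1→B→Eg: bottleneck 3, flow now 13.
Augment In→R2→R1→A→Eg: bottleneck 3, flow now 16.
Augment In→R2→R1→B→E→Eg: bottleneck 6, flow now 22.
No augmenting path remains; maximum flow = 22.
In the residual graph, reachable from In: {In, F}.
Min-cut edges: In→R2 (13), In→R1 (3), F→Eg (6); capacity 13 + 3 + 6 = 22.
This cut is saturated, so no flow can exceed 22.

22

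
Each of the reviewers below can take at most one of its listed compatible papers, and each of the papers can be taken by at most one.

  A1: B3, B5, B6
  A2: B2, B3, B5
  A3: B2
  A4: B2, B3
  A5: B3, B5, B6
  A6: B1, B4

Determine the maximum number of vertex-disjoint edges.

5

Unit-capacity flow: source→left, listed edges, right→sink; max matching = max flow.
Augmenting path A1→B3 (+1); matched 1.
Augmenting path A2→B2 (+1); matched 2.
Augmenting path A5→B5 (+1); matched 3.
Augmenting path A6→B1 (+1); matched 4.
Augmenting path A4→B3→A1→B6 (+1); matched 5.
No augmenting path remains; maximum matching = 5.
König certificate: {A6, B2, B3, B5, B6} is a vertex cover of size 5 (every listed pair touches it), so no matching can be larger.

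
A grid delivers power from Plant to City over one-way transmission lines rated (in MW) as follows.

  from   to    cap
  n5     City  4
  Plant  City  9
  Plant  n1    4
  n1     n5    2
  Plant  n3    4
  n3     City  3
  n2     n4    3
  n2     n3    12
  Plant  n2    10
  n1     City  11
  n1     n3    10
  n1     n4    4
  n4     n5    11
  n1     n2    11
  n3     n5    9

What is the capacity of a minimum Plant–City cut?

20

Augment Plant→City: bottleneck 9, flow now 9.
Augment Plant→n1→City: bottleneck 4, flow now 13.
Augment Plant→n3→City: bottleneck 3, flow now 16.
Augment Plant→n3→n5→City: bottleneck 1, flow now 17.
Augment Plant→n2→n3→n5→City: bottleneck 3, flow now 20.
No augmenting path remains; maximum flow = 20.
By max-flow min-cut, the minimum cut capacity equals the max flow.
In the residual graph, reachable from Plant: {Plant, n2, n3, n4, n5}.
Min-cut edges: Plant→n1 (4), Plant→City (9), n3→City (3), n5→City (4); capacity 4 + 9 + 3 + 4 = 20.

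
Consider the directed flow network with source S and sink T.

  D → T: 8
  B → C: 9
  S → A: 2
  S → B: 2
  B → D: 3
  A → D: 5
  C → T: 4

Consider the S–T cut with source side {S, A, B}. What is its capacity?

Edges leaving {S, A, B}: A→D (5), B→C (9), B→D (3).
Cut capacity = 5 + 9 + 3 = 17.

17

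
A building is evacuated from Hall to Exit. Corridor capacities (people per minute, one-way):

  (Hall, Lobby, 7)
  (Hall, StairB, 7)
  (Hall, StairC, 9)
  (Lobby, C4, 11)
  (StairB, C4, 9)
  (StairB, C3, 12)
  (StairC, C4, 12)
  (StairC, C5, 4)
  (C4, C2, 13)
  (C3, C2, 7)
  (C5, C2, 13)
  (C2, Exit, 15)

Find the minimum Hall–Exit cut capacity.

Augment Hall→Lobby→C4→C2→Exit: bottleneck 7, flow now 7.
Augment Hall→StairB→C4→C2→Exit: bottleneck 6, flow now 13.
Augment Hall→StairB→C3→C2→Exit: bottleneck 1, flow now 14.
Augment Hall→StairC→C5→C2→Exit: bottleneck 1, flow now 15.
No augmenting path remains; maximum flow = 15.
By max-flow min-cut, the minimum cut capacity equals the max flow.
In the residual graph, reachable from Hall: {Hall, Lobby, StairB, StairC, C4, C3, C5, C2}.
Min-cut edges: C2→Exit (15); capacity 15 = 15.

15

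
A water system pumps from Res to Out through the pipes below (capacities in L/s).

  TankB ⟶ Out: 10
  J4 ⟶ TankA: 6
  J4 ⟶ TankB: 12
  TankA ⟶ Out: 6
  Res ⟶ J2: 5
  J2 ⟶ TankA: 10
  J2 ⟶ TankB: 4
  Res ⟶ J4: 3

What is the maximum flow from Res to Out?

Augment Res→J4→TankA→Out: bottleneck 3, flow now 3.
Augment Res→J2→TankA→Out: bottleneck 3, flow now 6.
Augment Res→J2→TankB→Out: bottleneck 2, flow now 8.
No augmenting path remains; maximum flow = 8.
In the residual graph, reachable from Res: {Res}.
Min-cut edges: Res→J4 (3), Res→J2 (5); capacity 3 + 5 = 8.
This cut is saturated, so no flow can exceed 8.

8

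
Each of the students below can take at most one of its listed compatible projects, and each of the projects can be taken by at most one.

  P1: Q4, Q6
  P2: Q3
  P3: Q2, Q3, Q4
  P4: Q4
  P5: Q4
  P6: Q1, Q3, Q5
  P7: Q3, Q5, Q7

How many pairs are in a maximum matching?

Unit-capacity flow: source→left, listed edges, right→sink; max matching = max flow.
Augmenting path P1→Q4 (+1); matched 1.
Augmenting path P2→Q3 (+1); matched 2.
Augmenting path P3→Q2 (+1); matched 3.
Augmenting path P6→Q1 (+1); matched 4.
Augmenting path P7→Q5 (+1); matched 5.
Augmenting path P4→Q4→P1→Q6 (+1); matched 6.
No augmenting path remains; maximum matching = 6.
König certificate: {P1, P2, P3, P6, P7, Q4} is a vertex cover of size 6 (every listed pair touches it), so no matching can be larger.

6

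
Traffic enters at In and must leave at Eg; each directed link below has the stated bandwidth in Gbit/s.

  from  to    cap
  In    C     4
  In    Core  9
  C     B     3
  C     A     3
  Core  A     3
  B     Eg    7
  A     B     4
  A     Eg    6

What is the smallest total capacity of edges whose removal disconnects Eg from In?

Augment In→C→B→Eg: bottleneck 3, flow now 3.
Augment In→C→A→Eg: bottleneck 1, flow now 4.
Augment In→Core→A→Eg: bottleneck 3, flow now 7.
No augmenting path remains; maximum flow = 7.
By max-flow min-cut, the minimum cut capacity equals the max flow.
In the residual graph, reachable from In: {In, Core}.
Min-cut edges: In→C (4), Core→A (3); capacity 4 + 3 = 7.

7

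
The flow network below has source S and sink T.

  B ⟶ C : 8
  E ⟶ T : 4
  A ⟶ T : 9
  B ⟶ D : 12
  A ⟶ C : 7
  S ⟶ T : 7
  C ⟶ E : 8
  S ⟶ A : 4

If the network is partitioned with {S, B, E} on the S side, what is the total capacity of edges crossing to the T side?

35

Edges leaving {S, B, E}: S→A (4), S→T (7), B→C (8), B→D (12), E→T (4).
Cut capacity = 4 + 7 + 8 + 12 + 4 = 35.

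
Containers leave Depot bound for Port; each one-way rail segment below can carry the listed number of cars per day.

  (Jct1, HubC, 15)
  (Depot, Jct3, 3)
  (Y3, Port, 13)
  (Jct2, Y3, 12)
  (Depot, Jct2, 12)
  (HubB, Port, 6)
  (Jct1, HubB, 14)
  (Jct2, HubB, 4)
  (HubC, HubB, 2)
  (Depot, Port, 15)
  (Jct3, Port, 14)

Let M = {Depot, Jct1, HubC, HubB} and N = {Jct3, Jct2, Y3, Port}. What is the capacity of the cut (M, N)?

Edges leaving {Depot, Jct1, HubC, HubB}: Depot→Jct3 (3), Depot→Jct2 (12), Depot→Port (15), HubB→Port (6).
Cut capacity = 3 + 12 + 15 + 6 = 36.

36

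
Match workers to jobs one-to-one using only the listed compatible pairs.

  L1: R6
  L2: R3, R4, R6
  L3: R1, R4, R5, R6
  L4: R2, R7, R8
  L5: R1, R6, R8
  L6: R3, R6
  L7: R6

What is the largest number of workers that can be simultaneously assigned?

Unit-capacity flow: source→left, listed edges, right→sink; max matching = max flow.
Augmenting path L1→R6 (+1); matched 1.
Augmenting path L2→R3 (+1); matched 2.
Augmenting path L3→R1 (+1); matched 3.
Augmenting path L4→R2 (+1); matched 4.
Augmenting path L5→R8 (+1); matched 5.
Augmenting path L6→R3→L2→R4 (+1); matched 6.
No augmenting path remains; maximum matching = 6.
König certificate: {L2, L3, L4, L5, L6, R6} is a vertex cover of size 6 (every listed pair touches it), so no matching can be larger.

6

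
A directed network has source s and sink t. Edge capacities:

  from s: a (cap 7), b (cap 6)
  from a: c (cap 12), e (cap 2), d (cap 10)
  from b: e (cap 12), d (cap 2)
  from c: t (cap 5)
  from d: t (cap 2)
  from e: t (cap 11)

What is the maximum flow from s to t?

Augment s→a→c→t: bottleneck 5, flow now 5.
Augment s→a→d→t: bottleneck 2, flow now 7.
Augment s→b→e→t: bottleneck 6, flow now 13.
No augmenting path remains; maximum flow = 13.
In the residual graph, reachable from s: {s}.
Min-cut edges: s→a (7), s→b (6); capacity 7 + 6 = 13.
This cut is saturated, so no flow can exceed 13.

13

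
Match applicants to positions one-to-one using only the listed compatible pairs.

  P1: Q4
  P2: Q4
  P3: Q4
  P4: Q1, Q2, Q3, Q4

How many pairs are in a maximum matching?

2

Unit-capacity flow: source→left, listed edges, right→sink; max matching = max flow.
Augmenting path P1→Q4 (+1); matched 1.
Augmenting path P4→Q1 (+1); matched 2.
No augmenting path remains; maximum matching = 2.
König certificate: {P4, Q4} is a vertex cover of size 2 (every listed pair touches it), so no matching can be larger.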